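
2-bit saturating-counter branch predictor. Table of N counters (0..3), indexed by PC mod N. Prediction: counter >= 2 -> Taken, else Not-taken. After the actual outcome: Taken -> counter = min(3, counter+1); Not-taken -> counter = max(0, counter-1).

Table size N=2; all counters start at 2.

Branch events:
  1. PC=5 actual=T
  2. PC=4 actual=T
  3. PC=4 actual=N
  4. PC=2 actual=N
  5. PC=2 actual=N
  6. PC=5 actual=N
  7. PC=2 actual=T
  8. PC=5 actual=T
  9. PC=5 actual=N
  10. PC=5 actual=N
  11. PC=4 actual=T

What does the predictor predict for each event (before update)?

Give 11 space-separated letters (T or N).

Ev 1: PC=5 idx=1 pred=T actual=T -> ctr[1]=3
Ev 2: PC=4 idx=0 pred=T actual=T -> ctr[0]=3
Ev 3: PC=4 idx=0 pred=T actual=N -> ctr[0]=2
Ev 4: PC=2 idx=0 pred=T actual=N -> ctr[0]=1
Ev 5: PC=2 idx=0 pred=N actual=N -> ctr[0]=0
Ev 6: PC=5 idx=1 pred=T actual=N -> ctr[1]=2
Ev 7: PC=2 idx=0 pred=N actual=T -> ctr[0]=1
Ev 8: PC=5 idx=1 pred=T actual=T -> ctr[1]=3
Ev 9: PC=5 idx=1 pred=T actual=N -> ctr[1]=2
Ev 10: PC=5 idx=1 pred=T actual=N -> ctr[1]=1
Ev 11: PC=4 idx=0 pred=N actual=T -> ctr[0]=2

Answer: T T T T N T N T T T N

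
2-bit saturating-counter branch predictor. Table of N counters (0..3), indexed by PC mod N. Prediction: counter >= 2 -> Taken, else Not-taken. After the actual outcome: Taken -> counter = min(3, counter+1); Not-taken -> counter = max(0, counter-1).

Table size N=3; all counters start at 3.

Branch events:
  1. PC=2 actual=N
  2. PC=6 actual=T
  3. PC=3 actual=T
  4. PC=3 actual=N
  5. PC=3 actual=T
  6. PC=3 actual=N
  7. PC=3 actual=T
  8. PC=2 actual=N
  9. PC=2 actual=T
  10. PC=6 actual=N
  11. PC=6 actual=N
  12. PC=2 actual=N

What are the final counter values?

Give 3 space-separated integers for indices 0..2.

Answer: 1 3 1

Derivation:
Ev 1: PC=2 idx=2 pred=T actual=N -> ctr[2]=2
Ev 2: PC=6 idx=0 pred=T actual=T -> ctr[0]=3
Ev 3: PC=3 idx=0 pred=T actual=T -> ctr[0]=3
Ev 4: PC=3 idx=0 pred=T actual=N -> ctr[0]=2
Ev 5: PC=3 idx=0 pred=T actual=T -> ctr[0]=3
Ev 6: PC=3 idx=0 pred=T actual=N -> ctr[0]=2
Ev 7: PC=3 idx=0 pred=T actual=T -> ctr[0]=3
Ev 8: PC=2 idx=2 pred=T actual=N -> ctr[2]=1
Ev 9: PC=2 idx=2 pred=N actual=T -> ctr[2]=2
Ev 10: PC=6 idx=0 pred=T actual=N -> ctr[0]=2
Ev 11: PC=6 idx=0 pred=T actual=N -> ctr[0]=1
Ev 12: PC=2 idx=2 pred=T actual=N -> ctr[2]=1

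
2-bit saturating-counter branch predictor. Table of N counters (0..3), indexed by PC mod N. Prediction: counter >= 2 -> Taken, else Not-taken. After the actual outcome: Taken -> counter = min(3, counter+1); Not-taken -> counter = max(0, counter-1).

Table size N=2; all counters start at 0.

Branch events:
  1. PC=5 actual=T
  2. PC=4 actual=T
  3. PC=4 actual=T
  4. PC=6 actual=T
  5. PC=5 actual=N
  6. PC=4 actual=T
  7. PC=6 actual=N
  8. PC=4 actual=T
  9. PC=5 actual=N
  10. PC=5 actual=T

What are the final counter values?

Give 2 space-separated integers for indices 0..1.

Ev 1: PC=5 idx=1 pred=N actual=T -> ctr[1]=1
Ev 2: PC=4 idx=0 pred=N actual=T -> ctr[0]=1
Ev 3: PC=4 idx=0 pred=N actual=T -> ctr[0]=2
Ev 4: PC=6 idx=0 pred=T actual=T -> ctr[0]=3
Ev 5: PC=5 idx=1 pred=N actual=N -> ctr[1]=0
Ev 6: PC=4 idx=0 pred=T actual=T -> ctr[0]=3
Ev 7: PC=6 idx=0 pred=T actual=N -> ctr[0]=2
Ev 8: PC=4 idx=0 pred=T actual=T -> ctr[0]=3
Ev 9: PC=5 idx=1 pred=N actual=N -> ctr[1]=0
Ev 10: PC=5 idx=1 pred=N actual=T -> ctr[1]=1

Answer: 3 1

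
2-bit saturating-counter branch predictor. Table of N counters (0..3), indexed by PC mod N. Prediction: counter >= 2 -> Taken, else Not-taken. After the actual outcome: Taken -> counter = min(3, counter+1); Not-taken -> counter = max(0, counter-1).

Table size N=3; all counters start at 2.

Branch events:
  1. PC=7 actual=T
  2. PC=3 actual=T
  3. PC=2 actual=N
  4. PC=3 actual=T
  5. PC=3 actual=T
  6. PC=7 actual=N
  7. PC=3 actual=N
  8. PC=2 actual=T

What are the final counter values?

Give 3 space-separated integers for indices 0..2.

Ev 1: PC=7 idx=1 pred=T actual=T -> ctr[1]=3
Ev 2: PC=3 idx=0 pred=T actual=T -> ctr[0]=3
Ev 3: PC=2 idx=2 pred=T actual=N -> ctr[2]=1
Ev 4: PC=3 idx=0 pred=T actual=T -> ctr[0]=3
Ev 5: PC=3 idx=0 pred=T actual=T -> ctr[0]=3
Ev 6: PC=7 idx=1 pred=T actual=N -> ctr[1]=2
Ev 7: PC=3 idx=0 pred=T actual=N -> ctr[0]=2
Ev 8: PC=2 idx=2 pred=N actual=T -> ctr[2]=2

Answer: 2 2 2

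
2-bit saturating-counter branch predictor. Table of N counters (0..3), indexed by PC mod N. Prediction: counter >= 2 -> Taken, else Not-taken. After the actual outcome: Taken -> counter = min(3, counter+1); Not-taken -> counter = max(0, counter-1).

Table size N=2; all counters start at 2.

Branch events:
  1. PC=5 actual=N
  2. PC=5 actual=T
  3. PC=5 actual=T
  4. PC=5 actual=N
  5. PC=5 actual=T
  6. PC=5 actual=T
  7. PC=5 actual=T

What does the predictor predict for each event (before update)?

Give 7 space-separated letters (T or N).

Answer: T N T T T T T

Derivation:
Ev 1: PC=5 idx=1 pred=T actual=N -> ctr[1]=1
Ev 2: PC=5 idx=1 pred=N actual=T -> ctr[1]=2
Ev 3: PC=5 idx=1 pred=T actual=T -> ctr[1]=3
Ev 4: PC=5 idx=1 pred=T actual=N -> ctr[1]=2
Ev 5: PC=5 idx=1 pred=T actual=T -> ctr[1]=3
Ev 6: PC=5 idx=1 pred=T actual=T -> ctr[1]=3
Ev 7: PC=5 idx=1 pred=T actual=T -> ctr[1]=3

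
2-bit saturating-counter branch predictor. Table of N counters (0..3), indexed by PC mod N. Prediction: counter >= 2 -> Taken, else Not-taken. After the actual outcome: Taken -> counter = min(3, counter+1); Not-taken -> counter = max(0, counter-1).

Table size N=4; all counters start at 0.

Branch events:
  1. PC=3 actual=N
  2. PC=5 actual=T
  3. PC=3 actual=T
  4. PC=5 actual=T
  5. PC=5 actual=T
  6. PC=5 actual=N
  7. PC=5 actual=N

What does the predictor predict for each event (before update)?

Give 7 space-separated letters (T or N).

Answer: N N N N T T T

Derivation:
Ev 1: PC=3 idx=3 pred=N actual=N -> ctr[3]=0
Ev 2: PC=5 idx=1 pred=N actual=T -> ctr[1]=1
Ev 3: PC=3 idx=3 pred=N actual=T -> ctr[3]=1
Ev 4: PC=5 idx=1 pred=N actual=T -> ctr[1]=2
Ev 5: PC=5 idx=1 pred=T actual=T -> ctr[1]=3
Ev 6: PC=5 idx=1 pred=T actual=N -> ctr[1]=2
Ev 7: PC=5 idx=1 pred=T actual=N -> ctr[1]=1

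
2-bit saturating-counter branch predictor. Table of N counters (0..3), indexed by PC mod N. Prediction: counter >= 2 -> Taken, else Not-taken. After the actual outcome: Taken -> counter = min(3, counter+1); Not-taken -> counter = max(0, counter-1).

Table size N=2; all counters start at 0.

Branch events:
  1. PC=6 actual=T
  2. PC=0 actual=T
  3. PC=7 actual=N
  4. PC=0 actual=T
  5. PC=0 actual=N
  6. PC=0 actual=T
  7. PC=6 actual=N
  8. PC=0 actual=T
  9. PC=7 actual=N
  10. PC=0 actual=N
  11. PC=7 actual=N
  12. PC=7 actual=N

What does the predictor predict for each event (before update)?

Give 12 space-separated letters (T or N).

Ev 1: PC=6 idx=0 pred=N actual=T -> ctr[0]=1
Ev 2: PC=0 idx=0 pred=N actual=T -> ctr[0]=2
Ev 3: PC=7 idx=1 pred=N actual=N -> ctr[1]=0
Ev 4: PC=0 idx=0 pred=T actual=T -> ctr[0]=3
Ev 5: PC=0 idx=0 pred=T actual=N -> ctr[0]=2
Ev 6: PC=0 idx=0 pred=T actual=T -> ctr[0]=3
Ev 7: PC=6 idx=0 pred=T actual=N -> ctr[0]=2
Ev 8: PC=0 idx=0 pred=T actual=T -> ctr[0]=3
Ev 9: PC=7 idx=1 pred=N actual=N -> ctr[1]=0
Ev 10: PC=0 idx=0 pred=T actual=N -> ctr[0]=2
Ev 11: PC=7 idx=1 pred=N actual=N -> ctr[1]=0
Ev 12: PC=7 idx=1 pred=N actual=N -> ctr[1]=0

Answer: N N N T T T T T N T N N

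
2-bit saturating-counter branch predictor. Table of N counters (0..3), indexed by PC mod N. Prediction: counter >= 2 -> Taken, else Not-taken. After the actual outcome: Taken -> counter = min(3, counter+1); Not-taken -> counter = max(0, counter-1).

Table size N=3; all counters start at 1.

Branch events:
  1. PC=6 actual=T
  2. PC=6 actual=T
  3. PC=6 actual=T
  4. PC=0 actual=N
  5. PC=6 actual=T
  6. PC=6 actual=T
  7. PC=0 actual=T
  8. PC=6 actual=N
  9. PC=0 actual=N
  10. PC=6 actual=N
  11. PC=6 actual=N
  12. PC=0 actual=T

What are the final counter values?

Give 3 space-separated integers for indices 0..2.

Ev 1: PC=6 idx=0 pred=N actual=T -> ctr[0]=2
Ev 2: PC=6 idx=0 pred=T actual=T -> ctr[0]=3
Ev 3: PC=6 idx=0 pred=T actual=T -> ctr[0]=3
Ev 4: PC=0 idx=0 pred=T actual=N -> ctr[0]=2
Ev 5: PC=6 idx=0 pred=T actual=T -> ctr[0]=3
Ev 6: PC=6 idx=0 pred=T actual=T -> ctr[0]=3
Ev 7: PC=0 idx=0 pred=T actual=T -> ctr[0]=3
Ev 8: PC=6 idx=0 pred=T actual=N -> ctr[0]=2
Ev 9: PC=0 idx=0 pred=T actual=N -> ctr[0]=1
Ev 10: PC=6 idx=0 pred=N actual=N -> ctr[0]=0
Ev 11: PC=6 idx=0 pred=N actual=N -> ctr[0]=0
Ev 12: PC=0 idx=0 pred=N actual=T -> ctr[0]=1

Answer: 1 1 1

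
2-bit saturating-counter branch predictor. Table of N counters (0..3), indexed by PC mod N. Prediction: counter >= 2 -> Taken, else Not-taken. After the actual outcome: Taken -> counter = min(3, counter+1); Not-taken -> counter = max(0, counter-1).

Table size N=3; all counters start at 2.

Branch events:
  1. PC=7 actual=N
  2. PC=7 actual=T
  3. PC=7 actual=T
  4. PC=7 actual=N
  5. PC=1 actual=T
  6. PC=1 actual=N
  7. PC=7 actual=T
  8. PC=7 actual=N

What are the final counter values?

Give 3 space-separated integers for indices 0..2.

Answer: 2 2 2

Derivation:
Ev 1: PC=7 idx=1 pred=T actual=N -> ctr[1]=1
Ev 2: PC=7 idx=1 pred=N actual=T -> ctr[1]=2
Ev 3: PC=7 idx=1 pred=T actual=T -> ctr[1]=3
Ev 4: PC=7 idx=1 pred=T actual=N -> ctr[1]=2
Ev 5: PC=1 idx=1 pred=T actual=T -> ctr[1]=3
Ev 6: PC=1 idx=1 pred=T actual=N -> ctr[1]=2
Ev 7: PC=7 idx=1 pred=T actual=T -> ctr[1]=3
Ev 8: PC=7 idx=1 pred=T actual=N -> ctr[1]=2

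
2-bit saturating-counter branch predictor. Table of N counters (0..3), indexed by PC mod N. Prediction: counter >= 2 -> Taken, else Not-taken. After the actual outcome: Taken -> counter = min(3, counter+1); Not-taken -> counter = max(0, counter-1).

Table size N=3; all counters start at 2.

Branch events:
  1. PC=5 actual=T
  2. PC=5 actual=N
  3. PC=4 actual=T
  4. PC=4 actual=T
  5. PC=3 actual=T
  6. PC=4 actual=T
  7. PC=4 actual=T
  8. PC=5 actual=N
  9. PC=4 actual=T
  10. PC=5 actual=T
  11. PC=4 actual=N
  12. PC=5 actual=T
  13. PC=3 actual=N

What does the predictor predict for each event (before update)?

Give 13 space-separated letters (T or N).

Ev 1: PC=5 idx=2 pred=T actual=T -> ctr[2]=3
Ev 2: PC=5 idx=2 pred=T actual=N -> ctr[2]=2
Ev 3: PC=4 idx=1 pred=T actual=T -> ctr[1]=3
Ev 4: PC=4 idx=1 pred=T actual=T -> ctr[1]=3
Ev 5: PC=3 idx=0 pred=T actual=T -> ctr[0]=3
Ev 6: PC=4 idx=1 pred=T actual=T -> ctr[1]=3
Ev 7: PC=4 idx=1 pred=T actual=T -> ctr[1]=3
Ev 8: PC=5 idx=2 pred=T actual=N -> ctr[2]=1
Ev 9: PC=4 idx=1 pred=T actual=T -> ctr[1]=3
Ev 10: PC=5 idx=2 pred=N actual=T -> ctr[2]=2
Ev 11: PC=4 idx=1 pred=T actual=N -> ctr[1]=2
Ev 12: PC=5 idx=2 pred=T actual=T -> ctr[2]=3
Ev 13: PC=3 idx=0 pred=T actual=N -> ctr[0]=2

Answer: T T T T T T T T T N T T T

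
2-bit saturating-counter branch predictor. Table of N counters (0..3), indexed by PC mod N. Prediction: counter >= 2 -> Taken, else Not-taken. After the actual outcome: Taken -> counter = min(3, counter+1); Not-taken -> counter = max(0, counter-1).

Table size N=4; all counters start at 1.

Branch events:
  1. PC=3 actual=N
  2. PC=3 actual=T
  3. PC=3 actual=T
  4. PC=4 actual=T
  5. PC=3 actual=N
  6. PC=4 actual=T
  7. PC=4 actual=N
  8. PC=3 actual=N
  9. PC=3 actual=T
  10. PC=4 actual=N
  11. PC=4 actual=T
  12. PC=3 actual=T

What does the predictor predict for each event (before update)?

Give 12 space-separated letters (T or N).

Answer: N N N N T T T N N T N N

Derivation:
Ev 1: PC=3 idx=3 pred=N actual=N -> ctr[3]=0
Ev 2: PC=3 idx=3 pred=N actual=T -> ctr[3]=1
Ev 3: PC=3 idx=3 pred=N actual=T -> ctr[3]=2
Ev 4: PC=4 idx=0 pred=N actual=T -> ctr[0]=2
Ev 5: PC=3 idx=3 pred=T actual=N -> ctr[3]=1
Ev 6: PC=4 idx=0 pred=T actual=T -> ctr[0]=3
Ev 7: PC=4 idx=0 pred=T actual=N -> ctr[0]=2
Ev 8: PC=3 idx=3 pred=N actual=N -> ctr[3]=0
Ev 9: PC=3 idx=3 pred=N actual=T -> ctr[3]=1
Ev 10: PC=4 idx=0 pred=T actual=N -> ctr[0]=1
Ev 11: PC=4 idx=0 pred=N actual=T -> ctr[0]=2
Ev 12: PC=3 idx=3 pred=N actual=T -> ctr[3]=2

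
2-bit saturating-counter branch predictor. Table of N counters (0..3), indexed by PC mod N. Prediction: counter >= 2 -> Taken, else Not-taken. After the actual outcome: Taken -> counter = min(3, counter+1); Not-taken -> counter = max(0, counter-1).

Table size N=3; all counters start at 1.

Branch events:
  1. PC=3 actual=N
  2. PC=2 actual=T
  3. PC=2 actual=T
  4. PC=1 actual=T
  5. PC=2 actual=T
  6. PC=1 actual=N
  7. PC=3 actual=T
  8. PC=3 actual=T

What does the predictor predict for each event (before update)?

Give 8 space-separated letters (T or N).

Answer: N N T N T T N N

Derivation:
Ev 1: PC=3 idx=0 pred=N actual=N -> ctr[0]=0
Ev 2: PC=2 idx=2 pred=N actual=T -> ctr[2]=2
Ev 3: PC=2 idx=2 pred=T actual=T -> ctr[2]=3
Ev 4: PC=1 idx=1 pred=N actual=T -> ctr[1]=2
Ev 5: PC=2 idx=2 pred=T actual=T -> ctr[2]=3
Ev 6: PC=1 idx=1 pred=T actual=N -> ctr[1]=1
Ev 7: PC=3 idx=0 pred=N actual=T -> ctr[0]=1
Ev 8: PC=3 idx=0 pred=N actual=T -> ctr[0]=2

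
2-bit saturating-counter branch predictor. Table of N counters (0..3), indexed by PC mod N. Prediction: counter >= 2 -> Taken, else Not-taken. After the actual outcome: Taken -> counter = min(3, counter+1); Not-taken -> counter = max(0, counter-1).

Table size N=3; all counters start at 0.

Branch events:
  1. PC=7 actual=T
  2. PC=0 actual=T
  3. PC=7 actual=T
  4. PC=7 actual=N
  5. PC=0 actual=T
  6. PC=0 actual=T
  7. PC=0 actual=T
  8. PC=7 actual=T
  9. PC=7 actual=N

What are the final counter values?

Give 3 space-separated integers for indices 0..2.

Answer: 3 1 0

Derivation:
Ev 1: PC=7 idx=1 pred=N actual=T -> ctr[1]=1
Ev 2: PC=0 idx=0 pred=N actual=T -> ctr[0]=1
Ev 3: PC=7 idx=1 pred=N actual=T -> ctr[1]=2
Ev 4: PC=7 idx=1 pred=T actual=N -> ctr[1]=1
Ev 5: PC=0 idx=0 pred=N actual=T -> ctr[0]=2
Ev 6: PC=0 idx=0 pred=T actual=T -> ctr[0]=3
Ev 7: PC=0 idx=0 pred=T actual=T -> ctr[0]=3
Ev 8: PC=7 idx=1 pred=N actual=T -> ctr[1]=2
Ev 9: PC=7 idx=1 pred=T actual=N -> ctr[1]=1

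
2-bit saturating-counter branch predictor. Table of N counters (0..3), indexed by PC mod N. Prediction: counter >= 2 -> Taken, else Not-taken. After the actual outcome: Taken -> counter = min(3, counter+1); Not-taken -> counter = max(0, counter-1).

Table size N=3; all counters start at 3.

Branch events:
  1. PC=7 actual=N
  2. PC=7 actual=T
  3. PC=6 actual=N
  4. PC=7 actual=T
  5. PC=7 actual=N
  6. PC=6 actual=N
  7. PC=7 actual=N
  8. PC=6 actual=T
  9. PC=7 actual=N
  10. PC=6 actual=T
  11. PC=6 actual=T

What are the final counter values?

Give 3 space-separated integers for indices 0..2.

Answer: 3 0 3

Derivation:
Ev 1: PC=7 idx=1 pred=T actual=N -> ctr[1]=2
Ev 2: PC=7 idx=1 pred=T actual=T -> ctr[1]=3
Ev 3: PC=6 idx=0 pred=T actual=N -> ctr[0]=2
Ev 4: PC=7 idx=1 pred=T actual=T -> ctr[1]=3
Ev 5: PC=7 idx=1 pred=T actual=N -> ctr[1]=2
Ev 6: PC=6 idx=0 pred=T actual=N -> ctr[0]=1
Ev 7: PC=7 idx=1 pred=T actual=N -> ctr[1]=1
Ev 8: PC=6 idx=0 pred=N actual=T -> ctr[0]=2
Ev 9: PC=7 idx=1 pred=N actual=N -> ctr[1]=0
Ev 10: PC=6 idx=0 pred=T actual=T -> ctr[0]=3
Ev 11: PC=6 idx=0 pred=T actual=T -> ctr[0]=3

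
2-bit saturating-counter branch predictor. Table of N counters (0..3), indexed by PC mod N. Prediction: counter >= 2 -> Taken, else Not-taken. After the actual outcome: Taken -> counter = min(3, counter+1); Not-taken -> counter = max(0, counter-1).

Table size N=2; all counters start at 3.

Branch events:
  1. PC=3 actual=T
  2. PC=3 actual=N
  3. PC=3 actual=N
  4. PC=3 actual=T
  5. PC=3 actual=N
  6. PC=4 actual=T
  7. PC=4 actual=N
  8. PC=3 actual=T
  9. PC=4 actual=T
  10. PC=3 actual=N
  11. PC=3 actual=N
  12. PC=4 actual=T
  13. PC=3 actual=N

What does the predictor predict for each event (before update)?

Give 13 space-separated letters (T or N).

Ev 1: PC=3 idx=1 pred=T actual=T -> ctr[1]=3
Ev 2: PC=3 idx=1 pred=T actual=N -> ctr[1]=2
Ev 3: PC=3 idx=1 pred=T actual=N -> ctr[1]=1
Ev 4: PC=3 idx=1 pred=N actual=T -> ctr[1]=2
Ev 5: PC=3 idx=1 pred=T actual=N -> ctr[1]=1
Ev 6: PC=4 idx=0 pred=T actual=T -> ctr[0]=3
Ev 7: PC=4 idx=0 pred=T actual=N -> ctr[0]=2
Ev 8: PC=3 idx=1 pred=N actual=T -> ctr[1]=2
Ev 9: PC=4 idx=0 pred=T actual=T -> ctr[0]=3
Ev 10: PC=3 idx=1 pred=T actual=N -> ctr[1]=1
Ev 11: PC=3 idx=1 pred=N actual=N -> ctr[1]=0
Ev 12: PC=4 idx=0 pred=T actual=T -> ctr[0]=3
Ev 13: PC=3 idx=1 pred=N actual=N -> ctr[1]=0

Answer: T T T N T T T N T T N T N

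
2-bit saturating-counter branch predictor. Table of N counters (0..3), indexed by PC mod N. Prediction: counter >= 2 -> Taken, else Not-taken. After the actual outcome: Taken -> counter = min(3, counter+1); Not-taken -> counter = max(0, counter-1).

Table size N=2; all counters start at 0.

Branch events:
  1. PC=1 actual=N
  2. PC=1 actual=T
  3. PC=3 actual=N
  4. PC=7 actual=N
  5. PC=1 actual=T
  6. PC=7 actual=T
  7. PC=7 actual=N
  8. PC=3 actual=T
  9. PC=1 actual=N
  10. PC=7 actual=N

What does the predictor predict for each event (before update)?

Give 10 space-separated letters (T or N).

Answer: N N N N N N T N T N

Derivation:
Ev 1: PC=1 idx=1 pred=N actual=N -> ctr[1]=0
Ev 2: PC=1 idx=1 pred=N actual=T -> ctr[1]=1
Ev 3: PC=3 idx=1 pred=N actual=N -> ctr[1]=0
Ev 4: PC=7 idx=1 pred=N actual=N -> ctr[1]=0
Ev 5: PC=1 idx=1 pred=N actual=T -> ctr[1]=1
Ev 6: PC=7 idx=1 pred=N actual=T -> ctr[1]=2
Ev 7: PC=7 idx=1 pred=T actual=N -> ctr[1]=1
Ev 8: PC=3 idx=1 pred=N actual=T -> ctr[1]=2
Ev 9: PC=1 idx=1 pred=T actual=N -> ctr[1]=1
Ev 10: PC=7 idx=1 pred=N actual=N -> ctr[1]=0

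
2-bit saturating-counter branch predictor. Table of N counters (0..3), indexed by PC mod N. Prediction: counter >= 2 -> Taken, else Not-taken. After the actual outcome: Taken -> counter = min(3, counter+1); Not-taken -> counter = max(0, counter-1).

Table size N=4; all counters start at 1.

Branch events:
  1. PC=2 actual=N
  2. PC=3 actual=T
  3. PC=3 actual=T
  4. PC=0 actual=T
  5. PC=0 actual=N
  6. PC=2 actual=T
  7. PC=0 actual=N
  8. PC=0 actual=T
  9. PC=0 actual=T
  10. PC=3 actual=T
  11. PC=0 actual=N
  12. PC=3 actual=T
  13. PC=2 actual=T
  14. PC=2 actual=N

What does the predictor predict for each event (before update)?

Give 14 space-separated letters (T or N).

Answer: N N T N T N N N N T T T N T

Derivation:
Ev 1: PC=2 idx=2 pred=N actual=N -> ctr[2]=0
Ev 2: PC=3 idx=3 pred=N actual=T -> ctr[3]=2
Ev 3: PC=3 idx=3 pred=T actual=T -> ctr[3]=3
Ev 4: PC=0 idx=0 pred=N actual=T -> ctr[0]=2
Ev 5: PC=0 idx=0 pred=T actual=N -> ctr[0]=1
Ev 6: PC=2 idx=2 pred=N actual=T -> ctr[2]=1
Ev 7: PC=0 idx=0 pred=N actual=N -> ctr[0]=0
Ev 8: PC=0 idx=0 pred=N actual=T -> ctr[0]=1
Ev 9: PC=0 idx=0 pred=N actual=T -> ctr[0]=2
Ev 10: PC=3 idx=3 pred=T actual=T -> ctr[3]=3
Ev 11: PC=0 idx=0 pred=T actual=N -> ctr[0]=1
Ev 12: PC=3 idx=3 pred=T actual=T -> ctr[3]=3
Ev 13: PC=2 idx=2 pred=N actual=T -> ctr[2]=2
Ev 14: PC=2 idx=2 pred=T actual=N -> ctr[2]=1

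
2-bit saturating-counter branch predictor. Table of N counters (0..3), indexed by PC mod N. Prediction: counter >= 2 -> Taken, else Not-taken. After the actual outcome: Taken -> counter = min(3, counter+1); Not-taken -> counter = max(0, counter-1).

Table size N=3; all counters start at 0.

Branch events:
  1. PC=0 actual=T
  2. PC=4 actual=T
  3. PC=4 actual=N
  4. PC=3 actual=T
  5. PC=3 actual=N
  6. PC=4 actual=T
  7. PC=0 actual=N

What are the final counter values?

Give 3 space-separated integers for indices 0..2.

Ev 1: PC=0 idx=0 pred=N actual=T -> ctr[0]=1
Ev 2: PC=4 idx=1 pred=N actual=T -> ctr[1]=1
Ev 3: PC=4 idx=1 pred=N actual=N -> ctr[1]=0
Ev 4: PC=3 idx=0 pred=N actual=T -> ctr[0]=2
Ev 5: PC=3 idx=0 pred=T actual=N -> ctr[0]=1
Ev 6: PC=4 idx=1 pred=N actual=T -> ctr[1]=1
Ev 7: PC=0 idx=0 pred=N actual=N -> ctr[0]=0

Answer: 0 1 0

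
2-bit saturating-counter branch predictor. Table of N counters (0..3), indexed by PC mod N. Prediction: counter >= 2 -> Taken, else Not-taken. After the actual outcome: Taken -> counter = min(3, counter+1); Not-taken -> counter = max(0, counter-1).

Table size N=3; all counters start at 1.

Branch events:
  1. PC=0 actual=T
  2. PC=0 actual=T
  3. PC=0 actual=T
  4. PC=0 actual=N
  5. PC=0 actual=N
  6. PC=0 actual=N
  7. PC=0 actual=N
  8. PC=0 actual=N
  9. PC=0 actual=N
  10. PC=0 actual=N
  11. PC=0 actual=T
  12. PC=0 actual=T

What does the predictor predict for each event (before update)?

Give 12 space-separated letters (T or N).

Answer: N T T T T N N N N N N N

Derivation:
Ev 1: PC=0 idx=0 pred=N actual=T -> ctr[0]=2
Ev 2: PC=0 idx=0 pred=T actual=T -> ctr[0]=3
Ev 3: PC=0 idx=0 pred=T actual=T -> ctr[0]=3
Ev 4: PC=0 idx=0 pred=T actual=N -> ctr[0]=2
Ev 5: PC=0 idx=0 pred=T actual=N -> ctr[0]=1
Ev 6: PC=0 idx=0 pred=N actual=N -> ctr[0]=0
Ev 7: PC=0 idx=0 pred=N actual=N -> ctr[0]=0
Ev 8: PC=0 idx=0 pred=N actual=N -> ctr[0]=0
Ev 9: PC=0 idx=0 pred=N actual=N -> ctr[0]=0
Ev 10: PC=0 idx=0 pred=N actual=N -> ctr[0]=0
Ev 11: PC=0 idx=0 pred=N actual=T -> ctr[0]=1
Ev 12: PC=0 idx=0 pred=N actual=T -> ctr[0]=2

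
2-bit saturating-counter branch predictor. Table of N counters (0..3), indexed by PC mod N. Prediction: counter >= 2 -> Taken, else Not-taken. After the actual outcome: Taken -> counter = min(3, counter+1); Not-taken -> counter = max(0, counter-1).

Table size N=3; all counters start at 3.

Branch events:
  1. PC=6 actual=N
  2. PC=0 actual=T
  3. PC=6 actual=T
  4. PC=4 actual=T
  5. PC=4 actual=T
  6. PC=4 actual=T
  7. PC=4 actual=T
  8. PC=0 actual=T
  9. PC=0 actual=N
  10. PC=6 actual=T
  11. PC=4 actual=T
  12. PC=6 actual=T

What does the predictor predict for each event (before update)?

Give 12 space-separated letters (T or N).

Answer: T T T T T T T T T T T T

Derivation:
Ev 1: PC=6 idx=0 pred=T actual=N -> ctr[0]=2
Ev 2: PC=0 idx=0 pred=T actual=T -> ctr[0]=3
Ev 3: PC=6 idx=0 pred=T actual=T -> ctr[0]=3
Ev 4: PC=4 idx=1 pred=T actual=T -> ctr[1]=3
Ev 5: PC=4 idx=1 pred=T actual=T -> ctr[1]=3
Ev 6: PC=4 idx=1 pred=T actual=T -> ctr[1]=3
Ev 7: PC=4 idx=1 pred=T actual=T -> ctr[1]=3
Ev 8: PC=0 idx=0 pred=T actual=T -> ctr[0]=3
Ev 9: PC=0 idx=0 pred=T actual=N -> ctr[0]=2
Ev 10: PC=6 idx=0 pred=T actual=T -> ctr[0]=3
Ev 11: PC=4 idx=1 pred=T actual=T -> ctr[1]=3
Ev 12: PC=6 idx=0 pred=T actual=T -> ctr[0]=3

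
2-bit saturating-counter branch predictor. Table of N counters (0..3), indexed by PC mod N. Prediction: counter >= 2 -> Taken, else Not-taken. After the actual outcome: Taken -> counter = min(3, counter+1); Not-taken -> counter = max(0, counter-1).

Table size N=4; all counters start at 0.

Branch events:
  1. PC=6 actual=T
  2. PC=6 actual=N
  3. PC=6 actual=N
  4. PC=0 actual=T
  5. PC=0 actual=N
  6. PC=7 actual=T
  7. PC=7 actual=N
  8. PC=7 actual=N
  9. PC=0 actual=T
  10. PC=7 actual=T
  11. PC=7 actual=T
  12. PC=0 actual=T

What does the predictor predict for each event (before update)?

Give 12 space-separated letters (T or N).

Answer: N N N N N N N N N N N N

Derivation:
Ev 1: PC=6 idx=2 pred=N actual=T -> ctr[2]=1
Ev 2: PC=6 idx=2 pred=N actual=N -> ctr[2]=0
Ev 3: PC=6 idx=2 pred=N actual=N -> ctr[2]=0
Ev 4: PC=0 idx=0 pred=N actual=T -> ctr[0]=1
Ev 5: PC=0 idx=0 pred=N actual=N -> ctr[0]=0
Ev 6: PC=7 idx=3 pred=N actual=T -> ctr[3]=1
Ev 7: PC=7 idx=3 pred=N actual=N -> ctr[3]=0
Ev 8: PC=7 idx=3 pred=N actual=N -> ctr[3]=0
Ev 9: PC=0 idx=0 pred=N actual=T -> ctr[0]=1
Ev 10: PC=7 idx=3 pred=N actual=T -> ctr[3]=1
Ev 11: PC=7 idx=3 pred=N actual=T -> ctr[3]=2
Ev 12: PC=0 idx=0 pred=N actual=T -> ctr[0]=2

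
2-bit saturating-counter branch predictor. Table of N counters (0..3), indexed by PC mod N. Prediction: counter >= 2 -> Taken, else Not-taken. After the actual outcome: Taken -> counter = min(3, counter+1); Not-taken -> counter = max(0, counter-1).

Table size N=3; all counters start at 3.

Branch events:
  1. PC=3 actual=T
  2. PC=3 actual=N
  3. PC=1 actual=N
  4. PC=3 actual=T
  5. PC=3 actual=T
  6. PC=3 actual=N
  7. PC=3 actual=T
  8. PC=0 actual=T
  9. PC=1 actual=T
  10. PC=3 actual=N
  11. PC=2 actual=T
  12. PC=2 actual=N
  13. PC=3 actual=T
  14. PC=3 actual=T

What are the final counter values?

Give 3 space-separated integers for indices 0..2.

Ev 1: PC=3 idx=0 pred=T actual=T -> ctr[0]=3
Ev 2: PC=3 idx=0 pred=T actual=N -> ctr[0]=2
Ev 3: PC=1 idx=1 pred=T actual=N -> ctr[1]=2
Ev 4: PC=3 idx=0 pred=T actual=T -> ctr[0]=3
Ev 5: PC=3 idx=0 pred=T actual=T -> ctr[0]=3
Ev 6: PC=3 idx=0 pred=T actual=N -> ctr[0]=2
Ev 7: PC=3 idx=0 pred=T actual=T -> ctr[0]=3
Ev 8: PC=0 idx=0 pred=T actual=T -> ctr[0]=3
Ev 9: PC=1 idx=1 pred=T actual=T -> ctr[1]=3
Ev 10: PC=3 idx=0 pred=T actual=N -> ctr[0]=2
Ev 11: PC=2 idx=2 pred=T actual=T -> ctr[2]=3
Ev 12: PC=2 idx=2 pred=T actual=N -> ctr[2]=2
Ev 13: PC=3 idx=0 pred=T actual=T -> ctr[0]=3
Ev 14: PC=3 idx=0 pred=T actual=T -> ctr[0]=3

Answer: 3 3 2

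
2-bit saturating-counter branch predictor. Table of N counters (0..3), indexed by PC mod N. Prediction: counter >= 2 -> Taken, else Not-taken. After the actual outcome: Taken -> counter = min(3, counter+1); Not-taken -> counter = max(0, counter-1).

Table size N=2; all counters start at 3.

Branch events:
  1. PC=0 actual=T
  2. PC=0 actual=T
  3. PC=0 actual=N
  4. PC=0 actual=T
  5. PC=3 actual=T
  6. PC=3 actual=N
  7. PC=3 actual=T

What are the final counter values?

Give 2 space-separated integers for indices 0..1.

Ev 1: PC=0 idx=0 pred=T actual=T -> ctr[0]=3
Ev 2: PC=0 idx=0 pred=T actual=T -> ctr[0]=3
Ev 3: PC=0 idx=0 pred=T actual=N -> ctr[0]=2
Ev 4: PC=0 idx=0 pred=T actual=T -> ctr[0]=3
Ev 5: PC=3 idx=1 pred=T actual=T -> ctr[1]=3
Ev 6: PC=3 idx=1 pred=T actual=N -> ctr[1]=2
Ev 7: PC=3 idx=1 pred=T actual=T -> ctr[1]=3

Answer: 3 3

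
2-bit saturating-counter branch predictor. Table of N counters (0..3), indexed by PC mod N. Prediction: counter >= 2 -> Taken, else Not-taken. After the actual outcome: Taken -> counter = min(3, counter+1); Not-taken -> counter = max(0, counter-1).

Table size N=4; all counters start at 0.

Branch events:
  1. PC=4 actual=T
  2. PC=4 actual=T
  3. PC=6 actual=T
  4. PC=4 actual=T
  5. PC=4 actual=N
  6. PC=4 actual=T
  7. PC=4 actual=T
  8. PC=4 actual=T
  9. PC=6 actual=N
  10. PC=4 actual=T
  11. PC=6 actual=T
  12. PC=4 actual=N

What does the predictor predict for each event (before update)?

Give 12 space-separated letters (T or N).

Ev 1: PC=4 idx=0 pred=N actual=T -> ctr[0]=1
Ev 2: PC=4 idx=0 pred=N actual=T -> ctr[0]=2
Ev 3: PC=6 idx=2 pred=N actual=T -> ctr[2]=1
Ev 4: PC=4 idx=0 pred=T actual=T -> ctr[0]=3
Ev 5: PC=4 idx=0 pred=T actual=N -> ctr[0]=2
Ev 6: PC=4 idx=0 pred=T actual=T -> ctr[0]=3
Ev 7: PC=4 idx=0 pred=T actual=T -> ctr[0]=3
Ev 8: PC=4 idx=0 pred=T actual=T -> ctr[0]=3
Ev 9: PC=6 idx=2 pred=N actual=N -> ctr[2]=0
Ev 10: PC=4 idx=0 pred=T actual=T -> ctr[0]=3
Ev 11: PC=6 idx=2 pred=N actual=T -> ctr[2]=1
Ev 12: PC=4 idx=0 pred=T actual=N -> ctr[0]=2

Answer: N N N T T T T T N T N T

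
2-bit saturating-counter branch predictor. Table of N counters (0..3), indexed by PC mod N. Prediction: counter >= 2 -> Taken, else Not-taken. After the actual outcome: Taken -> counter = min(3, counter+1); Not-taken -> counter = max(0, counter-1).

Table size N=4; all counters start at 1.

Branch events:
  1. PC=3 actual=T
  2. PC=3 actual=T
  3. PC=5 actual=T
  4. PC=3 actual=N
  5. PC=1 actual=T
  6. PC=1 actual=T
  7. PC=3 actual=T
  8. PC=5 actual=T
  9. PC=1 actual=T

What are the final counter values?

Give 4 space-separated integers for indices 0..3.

Answer: 1 3 1 3

Derivation:
Ev 1: PC=3 idx=3 pred=N actual=T -> ctr[3]=2
Ev 2: PC=3 idx=3 pred=T actual=T -> ctr[3]=3
Ev 3: PC=5 idx=1 pred=N actual=T -> ctr[1]=2
Ev 4: PC=3 idx=3 pred=T actual=N -> ctr[3]=2
Ev 5: PC=1 idx=1 pred=T actual=T -> ctr[1]=3
Ev 6: PC=1 idx=1 pred=T actual=T -> ctr[1]=3
Ev 7: PC=3 idx=3 pred=T actual=T -> ctr[3]=3
Ev 8: PC=5 idx=1 pred=T actual=T -> ctr[1]=3
Ev 9: PC=1 idx=1 pred=T actual=T -> ctr[1]=3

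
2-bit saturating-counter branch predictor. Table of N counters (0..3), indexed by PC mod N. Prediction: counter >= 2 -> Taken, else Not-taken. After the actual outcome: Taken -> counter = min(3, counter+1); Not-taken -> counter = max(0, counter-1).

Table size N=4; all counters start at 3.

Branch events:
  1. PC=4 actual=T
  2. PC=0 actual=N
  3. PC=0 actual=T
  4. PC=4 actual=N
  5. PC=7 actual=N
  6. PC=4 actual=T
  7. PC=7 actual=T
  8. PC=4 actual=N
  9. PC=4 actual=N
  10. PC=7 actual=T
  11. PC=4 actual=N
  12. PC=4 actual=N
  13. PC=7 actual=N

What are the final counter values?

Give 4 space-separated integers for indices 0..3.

Answer: 0 3 3 2

Derivation:
Ev 1: PC=4 idx=0 pred=T actual=T -> ctr[0]=3
Ev 2: PC=0 idx=0 pred=T actual=N -> ctr[0]=2
Ev 3: PC=0 idx=0 pred=T actual=T -> ctr[0]=3
Ev 4: PC=4 idx=0 pred=T actual=N -> ctr[0]=2
Ev 5: PC=7 idx=3 pred=T actual=N -> ctr[3]=2
Ev 6: PC=4 idx=0 pred=T actual=T -> ctr[0]=3
Ev 7: PC=7 idx=3 pred=T actual=T -> ctr[3]=3
Ev 8: PC=4 idx=0 pred=T actual=N -> ctr[0]=2
Ev 9: PC=4 idx=0 pred=T actual=N -> ctr[0]=1
Ev 10: PC=7 idx=3 pred=T actual=T -> ctr[3]=3
Ev 11: PC=4 idx=0 pred=N actual=N -> ctr[0]=0
Ev 12: PC=4 idx=0 pred=N actual=N -> ctr[0]=0
Ev 13: PC=7 idx=3 pred=T actual=N -> ctr[3]=2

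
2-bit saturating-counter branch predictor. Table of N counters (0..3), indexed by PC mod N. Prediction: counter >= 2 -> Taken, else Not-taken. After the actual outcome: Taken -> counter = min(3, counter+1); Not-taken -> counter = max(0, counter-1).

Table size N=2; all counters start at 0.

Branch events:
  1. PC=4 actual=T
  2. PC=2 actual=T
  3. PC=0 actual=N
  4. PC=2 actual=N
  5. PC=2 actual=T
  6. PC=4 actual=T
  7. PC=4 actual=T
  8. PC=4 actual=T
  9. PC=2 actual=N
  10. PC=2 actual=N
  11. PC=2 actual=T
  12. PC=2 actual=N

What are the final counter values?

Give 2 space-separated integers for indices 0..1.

Ev 1: PC=4 idx=0 pred=N actual=T -> ctr[0]=1
Ev 2: PC=2 idx=0 pred=N actual=T -> ctr[0]=2
Ev 3: PC=0 idx=0 pred=T actual=N -> ctr[0]=1
Ev 4: PC=2 idx=0 pred=N actual=N -> ctr[0]=0
Ev 5: PC=2 idx=0 pred=N actual=T -> ctr[0]=1
Ev 6: PC=4 idx=0 pred=N actual=T -> ctr[0]=2
Ev 7: PC=4 idx=0 pred=T actual=T -> ctr[0]=3
Ev 8: PC=4 idx=0 pred=T actual=T -> ctr[0]=3
Ev 9: PC=2 idx=0 pred=T actual=N -> ctr[0]=2
Ev 10: PC=2 idx=0 pred=T actual=N -> ctr[0]=1
Ev 11: PC=2 idx=0 pred=N actual=T -> ctr[0]=2
Ev 12: PC=2 idx=0 pred=T actual=N -> ctr[0]=1

Answer: 1 0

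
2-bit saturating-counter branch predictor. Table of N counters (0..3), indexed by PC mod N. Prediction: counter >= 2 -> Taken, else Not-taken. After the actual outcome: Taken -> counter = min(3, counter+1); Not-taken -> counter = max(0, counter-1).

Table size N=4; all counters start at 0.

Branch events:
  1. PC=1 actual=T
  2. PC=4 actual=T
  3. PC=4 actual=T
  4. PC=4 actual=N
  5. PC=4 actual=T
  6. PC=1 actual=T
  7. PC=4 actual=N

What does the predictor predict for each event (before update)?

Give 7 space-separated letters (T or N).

Answer: N N N T N N T

Derivation:
Ev 1: PC=1 idx=1 pred=N actual=T -> ctr[1]=1
Ev 2: PC=4 idx=0 pred=N actual=T -> ctr[0]=1
Ev 3: PC=4 idx=0 pred=N actual=T -> ctr[0]=2
Ev 4: PC=4 idx=0 pred=T actual=N -> ctr[0]=1
Ev 5: PC=4 idx=0 pred=N actual=T -> ctr[0]=2
Ev 6: PC=1 idx=1 pred=N actual=T -> ctr[1]=2
Ev 7: PC=4 idx=0 pred=T actual=N -> ctr[0]=1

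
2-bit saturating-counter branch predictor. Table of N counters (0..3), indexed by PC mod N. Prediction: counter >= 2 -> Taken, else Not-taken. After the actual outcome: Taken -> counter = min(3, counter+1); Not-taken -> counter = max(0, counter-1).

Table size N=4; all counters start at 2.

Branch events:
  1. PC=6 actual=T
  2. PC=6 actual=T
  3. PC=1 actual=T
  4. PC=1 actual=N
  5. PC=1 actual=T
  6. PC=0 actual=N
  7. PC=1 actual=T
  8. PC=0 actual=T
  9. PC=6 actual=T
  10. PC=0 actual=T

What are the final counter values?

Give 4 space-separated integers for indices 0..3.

Answer: 3 3 3 2

Derivation:
Ev 1: PC=6 idx=2 pred=T actual=T -> ctr[2]=3
Ev 2: PC=6 idx=2 pred=T actual=T -> ctr[2]=3
Ev 3: PC=1 idx=1 pred=T actual=T -> ctr[1]=3
Ev 4: PC=1 idx=1 pred=T actual=N -> ctr[1]=2
Ev 5: PC=1 idx=1 pred=T actual=T -> ctr[1]=3
Ev 6: PC=0 idx=0 pred=T actual=N -> ctr[0]=1
Ev 7: PC=1 idx=1 pred=T actual=T -> ctr[1]=3
Ev 8: PC=0 idx=0 pred=N actual=T -> ctr[0]=2
Ev 9: PC=6 idx=2 pred=T actual=T -> ctr[2]=3
Ev 10: PC=0 idx=0 pred=T actual=T -> ctr[0]=3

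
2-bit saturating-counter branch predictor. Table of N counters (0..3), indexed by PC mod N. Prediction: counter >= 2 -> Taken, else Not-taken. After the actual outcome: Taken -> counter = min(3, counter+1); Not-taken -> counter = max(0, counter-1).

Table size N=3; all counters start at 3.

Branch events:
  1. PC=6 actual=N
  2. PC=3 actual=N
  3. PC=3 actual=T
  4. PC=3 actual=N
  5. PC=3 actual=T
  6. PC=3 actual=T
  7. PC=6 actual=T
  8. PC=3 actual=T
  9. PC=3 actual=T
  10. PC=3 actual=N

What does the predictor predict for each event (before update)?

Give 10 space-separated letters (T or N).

Ev 1: PC=6 idx=0 pred=T actual=N -> ctr[0]=2
Ev 2: PC=3 idx=0 pred=T actual=N -> ctr[0]=1
Ev 3: PC=3 idx=0 pred=N actual=T -> ctr[0]=2
Ev 4: PC=3 idx=0 pred=T actual=N -> ctr[0]=1
Ev 5: PC=3 idx=0 pred=N actual=T -> ctr[0]=2
Ev 6: PC=3 idx=0 pred=T actual=T -> ctr[0]=3
Ev 7: PC=6 idx=0 pred=T actual=T -> ctr[0]=3
Ev 8: PC=3 idx=0 pred=T actual=T -> ctr[0]=3
Ev 9: PC=3 idx=0 pred=T actual=T -> ctr[0]=3
Ev 10: PC=3 idx=0 pred=T actual=N -> ctr[0]=2

Answer: T T N T N T T T T T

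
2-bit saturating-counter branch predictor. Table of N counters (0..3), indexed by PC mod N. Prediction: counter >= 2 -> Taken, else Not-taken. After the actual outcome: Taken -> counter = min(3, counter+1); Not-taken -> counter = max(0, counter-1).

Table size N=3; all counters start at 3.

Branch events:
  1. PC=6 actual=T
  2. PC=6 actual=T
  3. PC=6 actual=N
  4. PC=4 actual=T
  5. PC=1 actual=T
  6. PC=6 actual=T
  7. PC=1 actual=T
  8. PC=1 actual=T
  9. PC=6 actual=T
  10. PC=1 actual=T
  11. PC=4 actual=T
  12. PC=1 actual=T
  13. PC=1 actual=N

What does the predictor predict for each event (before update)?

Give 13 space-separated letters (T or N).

Answer: T T T T T T T T T T T T T

Derivation:
Ev 1: PC=6 idx=0 pred=T actual=T -> ctr[0]=3
Ev 2: PC=6 idx=0 pred=T actual=T -> ctr[0]=3
Ev 3: PC=6 idx=0 pred=T actual=N -> ctr[0]=2
Ev 4: PC=4 idx=1 pred=T actual=T -> ctr[1]=3
Ev 5: PC=1 idx=1 pred=T actual=T -> ctr[1]=3
Ev 6: PC=6 idx=0 pred=T actual=T -> ctr[0]=3
Ev 7: PC=1 idx=1 pred=T actual=T -> ctr[1]=3
Ev 8: PC=1 idx=1 pred=T actual=T -> ctr[1]=3
Ev 9: PC=6 idx=0 pred=T actual=T -> ctr[0]=3
Ev 10: PC=1 idx=1 pred=T actual=T -> ctr[1]=3
Ev 11: PC=4 idx=1 pred=T actual=T -> ctr[1]=3
Ev 12: PC=1 idx=1 pred=T actual=T -> ctr[1]=3
Ev 13: PC=1 idx=1 pred=T actual=N -> ctr[1]=2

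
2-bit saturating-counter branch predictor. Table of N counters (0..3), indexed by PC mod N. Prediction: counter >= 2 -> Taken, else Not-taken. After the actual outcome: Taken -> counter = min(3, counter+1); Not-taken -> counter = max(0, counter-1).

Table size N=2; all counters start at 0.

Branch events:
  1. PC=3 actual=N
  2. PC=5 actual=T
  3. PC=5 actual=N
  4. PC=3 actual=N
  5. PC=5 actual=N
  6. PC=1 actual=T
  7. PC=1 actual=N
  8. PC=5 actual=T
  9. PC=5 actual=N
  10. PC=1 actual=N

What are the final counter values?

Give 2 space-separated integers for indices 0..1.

Ev 1: PC=3 idx=1 pred=N actual=N -> ctr[1]=0
Ev 2: PC=5 idx=1 pred=N actual=T -> ctr[1]=1
Ev 3: PC=5 idx=1 pred=N actual=N -> ctr[1]=0
Ev 4: PC=3 idx=1 pred=N actual=N -> ctr[1]=0
Ev 5: PC=5 idx=1 pred=N actual=N -> ctr[1]=0
Ev 6: PC=1 idx=1 pred=N actual=T -> ctr[1]=1
Ev 7: PC=1 idx=1 pred=N actual=N -> ctr[1]=0
Ev 8: PC=5 idx=1 pred=N actual=T -> ctr[1]=1
Ev 9: PC=5 idx=1 pred=N actual=N -> ctr[1]=0
Ev 10: PC=1 idx=1 pred=N actual=N -> ctr[1]=0

Answer: 0 0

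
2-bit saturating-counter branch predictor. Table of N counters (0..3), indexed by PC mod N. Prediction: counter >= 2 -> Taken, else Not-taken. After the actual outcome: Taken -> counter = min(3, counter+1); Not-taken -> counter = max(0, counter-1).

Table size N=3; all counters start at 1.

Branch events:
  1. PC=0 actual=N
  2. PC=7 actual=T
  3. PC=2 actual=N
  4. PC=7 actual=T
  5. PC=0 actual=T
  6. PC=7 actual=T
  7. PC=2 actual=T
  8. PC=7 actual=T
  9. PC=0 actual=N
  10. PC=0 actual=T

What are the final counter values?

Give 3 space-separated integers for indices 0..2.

Answer: 1 3 1

Derivation:
Ev 1: PC=0 idx=0 pred=N actual=N -> ctr[0]=0
Ev 2: PC=7 idx=1 pred=N actual=T -> ctr[1]=2
Ev 3: PC=2 idx=2 pred=N actual=N -> ctr[2]=0
Ev 4: PC=7 idx=1 pred=T actual=T -> ctr[1]=3
Ev 5: PC=0 idx=0 pred=N actual=T -> ctr[0]=1
Ev 6: PC=7 idx=1 pred=T actual=T -> ctr[1]=3
Ev 7: PC=2 idx=2 pred=N actual=T -> ctr[2]=1
Ev 8: PC=7 idx=1 pred=T actual=T -> ctr[1]=3
Ev 9: PC=0 idx=0 pred=N actual=N -> ctr[0]=0
Ev 10: PC=0 idx=0 pred=N actual=T -> ctr[0]=1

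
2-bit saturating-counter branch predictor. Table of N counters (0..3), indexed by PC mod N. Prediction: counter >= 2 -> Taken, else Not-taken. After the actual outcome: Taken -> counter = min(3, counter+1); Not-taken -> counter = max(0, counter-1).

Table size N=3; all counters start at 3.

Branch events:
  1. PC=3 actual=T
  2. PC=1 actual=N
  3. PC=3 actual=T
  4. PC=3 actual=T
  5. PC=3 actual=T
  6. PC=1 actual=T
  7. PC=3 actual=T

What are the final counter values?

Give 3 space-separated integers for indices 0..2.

Ev 1: PC=3 idx=0 pred=T actual=T -> ctr[0]=3
Ev 2: PC=1 idx=1 pred=T actual=N -> ctr[1]=2
Ev 3: PC=3 idx=0 pred=T actual=T -> ctr[0]=3
Ev 4: PC=3 idx=0 pred=T actual=T -> ctr[0]=3
Ev 5: PC=3 idx=0 pred=T actual=T -> ctr[0]=3
Ev 6: PC=1 idx=1 pred=T actual=T -> ctr[1]=3
Ev 7: PC=3 idx=0 pred=T actual=T -> ctr[0]=3

Answer: 3 3 3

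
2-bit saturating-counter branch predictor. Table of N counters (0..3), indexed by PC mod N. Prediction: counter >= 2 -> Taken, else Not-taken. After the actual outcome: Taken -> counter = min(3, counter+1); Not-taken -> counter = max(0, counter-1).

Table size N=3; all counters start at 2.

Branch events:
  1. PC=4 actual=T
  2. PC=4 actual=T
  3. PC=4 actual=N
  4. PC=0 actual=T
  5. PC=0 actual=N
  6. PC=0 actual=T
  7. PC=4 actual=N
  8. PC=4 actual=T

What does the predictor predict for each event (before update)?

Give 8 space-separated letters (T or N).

Ev 1: PC=4 idx=1 pred=T actual=T -> ctr[1]=3
Ev 2: PC=4 idx=1 pred=T actual=T -> ctr[1]=3
Ev 3: PC=4 idx=1 pred=T actual=N -> ctr[1]=2
Ev 4: PC=0 idx=0 pred=T actual=T -> ctr[0]=3
Ev 5: PC=0 idx=0 pred=T actual=N -> ctr[0]=2
Ev 6: PC=0 idx=0 pred=T actual=T -> ctr[0]=3
Ev 7: PC=4 idx=1 pred=T actual=N -> ctr[1]=1
Ev 8: PC=4 idx=1 pred=N actual=T -> ctr[1]=2

Answer: T T T T T T T N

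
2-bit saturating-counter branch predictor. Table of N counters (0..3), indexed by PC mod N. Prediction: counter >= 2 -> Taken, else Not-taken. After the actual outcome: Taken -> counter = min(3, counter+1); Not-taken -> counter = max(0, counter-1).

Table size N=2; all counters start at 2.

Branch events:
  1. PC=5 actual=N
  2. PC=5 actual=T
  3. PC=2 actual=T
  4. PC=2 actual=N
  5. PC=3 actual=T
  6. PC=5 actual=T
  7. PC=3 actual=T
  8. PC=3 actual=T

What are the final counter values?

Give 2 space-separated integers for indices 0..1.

Answer: 2 3

Derivation:
Ev 1: PC=5 idx=1 pred=T actual=N -> ctr[1]=1
Ev 2: PC=5 idx=1 pred=N actual=T -> ctr[1]=2
Ev 3: PC=2 idx=0 pred=T actual=T -> ctr[0]=3
Ev 4: PC=2 idx=0 pred=T actual=N -> ctr[0]=2
Ev 5: PC=3 idx=1 pred=T actual=T -> ctr[1]=3
Ev 6: PC=5 idx=1 pred=T actual=T -> ctr[1]=3
Ev 7: PC=3 idx=1 pred=T actual=T -> ctr[1]=3
Ev 8: PC=3 idx=1 pred=T actual=T -> ctr[1]=3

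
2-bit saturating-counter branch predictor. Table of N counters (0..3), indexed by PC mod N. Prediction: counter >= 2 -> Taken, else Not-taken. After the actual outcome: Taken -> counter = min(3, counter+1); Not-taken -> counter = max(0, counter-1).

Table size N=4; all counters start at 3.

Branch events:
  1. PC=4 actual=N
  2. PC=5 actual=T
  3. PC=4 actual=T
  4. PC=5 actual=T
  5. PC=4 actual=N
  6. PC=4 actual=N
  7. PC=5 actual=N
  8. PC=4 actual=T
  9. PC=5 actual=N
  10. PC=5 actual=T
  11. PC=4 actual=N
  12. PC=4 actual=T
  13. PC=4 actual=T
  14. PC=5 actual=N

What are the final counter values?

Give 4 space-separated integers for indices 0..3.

Ev 1: PC=4 idx=0 pred=T actual=N -> ctr[0]=2
Ev 2: PC=5 idx=1 pred=T actual=T -> ctr[1]=3
Ev 3: PC=4 idx=0 pred=T actual=T -> ctr[0]=3
Ev 4: PC=5 idx=1 pred=T actual=T -> ctr[1]=3
Ev 5: PC=4 idx=0 pred=T actual=N -> ctr[0]=2
Ev 6: PC=4 idx=0 pred=T actual=N -> ctr[0]=1
Ev 7: PC=5 idx=1 pred=T actual=N -> ctr[1]=2
Ev 8: PC=4 idx=0 pred=N actual=T -> ctr[0]=2
Ev 9: PC=5 idx=1 pred=T actual=N -> ctr[1]=1
Ev 10: PC=5 idx=1 pred=N actual=T -> ctr[1]=2
Ev 11: PC=4 idx=0 pred=T actual=N -> ctr[0]=1
Ev 12: PC=4 idx=0 pred=N actual=T -> ctr[0]=2
Ev 13: PC=4 idx=0 pred=T actual=T -> ctr[0]=3
Ev 14: PC=5 idx=1 pred=T actual=N -> ctr[1]=1

Answer: 3 1 3 3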